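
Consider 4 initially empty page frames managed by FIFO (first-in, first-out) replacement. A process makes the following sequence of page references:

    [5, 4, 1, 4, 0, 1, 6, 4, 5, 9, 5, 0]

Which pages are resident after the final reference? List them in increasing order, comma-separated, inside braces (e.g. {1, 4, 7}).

{0, 5, 6, 9}

5 → fault, frames {5}
4 → fault, frames {5,4}
1 → fault, frames {5,4,1}
4 → hit
0 → fault, frames {5,4,1,0}
1 → hit
6 → fault, evict 5, frames {4,1,0,6}
4 → hit
5 → fault, evict 4, frames {1,0,6,5}
9 → fault, evict 1, frames {0,6,5,9}
5 → hit
0 → hit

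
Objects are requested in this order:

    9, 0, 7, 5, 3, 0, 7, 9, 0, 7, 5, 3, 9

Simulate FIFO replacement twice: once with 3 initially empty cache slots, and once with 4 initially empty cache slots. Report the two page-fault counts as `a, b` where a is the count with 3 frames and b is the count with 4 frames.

10, 11

3 frames: F F F F F F F F . . F F . → 10 faults.
4 frames: F F F F F . . F F F F F F → 11 faults.
11 > 10: adding a frame increased faults — Belady's anomaly.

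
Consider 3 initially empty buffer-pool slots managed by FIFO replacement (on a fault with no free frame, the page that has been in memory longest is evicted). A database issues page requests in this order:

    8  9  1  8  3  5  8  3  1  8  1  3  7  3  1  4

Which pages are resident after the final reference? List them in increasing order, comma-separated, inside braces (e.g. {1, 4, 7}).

{3, 4, 7}

8 -> fault, frames (8)
9 -> fault, frames (8 9)
1 -> fault, frames (8 9 1)
8 -> hit
3 -> fault, evict 8, frames (9 1 3)
5 -> fault, evict 9, frames (1 3 5)
8 -> fault, evict 1, frames (3 5 8)
3 -> hit
1 -> fault, evict 3, frames (5 8 1)
8 -> hit
1 -> hit
3 -> fault, evict 5, frames (8 1 3)
7 -> fault, evict 8, frames (1 3 7)
3 -> hit
1 -> hit
4 -> fault, evict 1, frames (3 7 4)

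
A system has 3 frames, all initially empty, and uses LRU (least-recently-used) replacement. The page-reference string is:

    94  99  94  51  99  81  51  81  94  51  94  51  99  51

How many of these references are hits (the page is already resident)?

8

94 -> fault, frames (94)
99 -> fault, frames (94 99)
94 -> hit
51 -> fault, frames (99 94 51)
99 -> hit
81 -> fault, evict 94, frames (51 99 81)
51 -> hit
81 -> hit
94 -> fault, evict 99, frames (51 81 94)
51 -> hit
94 -> hit
51 -> hit
99 -> fault, evict 81, frames (94 51 99)
51 -> hit
Hits: 8.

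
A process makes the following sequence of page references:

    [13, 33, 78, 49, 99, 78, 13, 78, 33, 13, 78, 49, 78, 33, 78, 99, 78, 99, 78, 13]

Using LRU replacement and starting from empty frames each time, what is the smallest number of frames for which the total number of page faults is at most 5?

f=1: 20 faults
f=2: 14 faults
f=3: 11 faults
f=4: 10 faults
f=5: 5 faults
Smallest f with faults ≤ 5 is 5.

5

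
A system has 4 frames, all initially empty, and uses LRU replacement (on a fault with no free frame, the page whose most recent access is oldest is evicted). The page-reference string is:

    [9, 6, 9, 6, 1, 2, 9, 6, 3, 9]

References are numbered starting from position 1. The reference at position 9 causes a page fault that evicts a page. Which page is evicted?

pos 1: 9: miss, frames {9}
pos 2: 6: miss, frames {9,6}
pos 3: 9: hit
pos 4: 6: hit
pos 5: 1: miss, frames {9,6,1}
pos 6: 2: miss, frames {9,6,1,2}
pos 7: 9: hit
pos 8: 6: hit
pos 9: 3: miss, evict 1, frames {2,9,6,3}
At position 9, page 1 is evicted.

1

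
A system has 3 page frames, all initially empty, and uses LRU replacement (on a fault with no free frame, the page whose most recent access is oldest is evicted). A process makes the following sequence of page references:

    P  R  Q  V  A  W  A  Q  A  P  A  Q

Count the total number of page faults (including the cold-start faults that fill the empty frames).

P → miss, frames {P}
R → miss, frames {P,R}
Q → miss, frames {P,R,Q}
V → miss, evict P, frames {R,Q,V}
A → miss, evict R, frames {Q,V,A}
W → miss, evict Q, frames {V,A,W}
A → hit
Q → miss, evict V, frames {W,A,Q}
A → hit
P → miss, evict W, frames {Q,A,P}
A → hit
Q → hit
Page faults: 8.

8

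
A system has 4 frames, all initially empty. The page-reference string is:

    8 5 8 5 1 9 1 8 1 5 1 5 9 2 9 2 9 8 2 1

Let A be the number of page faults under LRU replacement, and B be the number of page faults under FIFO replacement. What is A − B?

Under LRU: F F . . F F . . . . . . . F . . . F . F → 7 faults.
Under FIFO: F F . . F F . . . . . . . F . . . F . . → 6 faults.
A − B = 7 − 6 = 1.

1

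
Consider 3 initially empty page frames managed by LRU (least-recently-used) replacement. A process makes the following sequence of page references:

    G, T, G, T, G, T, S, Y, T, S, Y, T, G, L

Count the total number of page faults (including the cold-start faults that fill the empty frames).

G -> miss, frames {G}
T -> miss, frames {G,T}
G -> hit
T -> hit
G -> hit
T -> hit
S -> miss, frames {G,T,S}
Y -> miss, evict G, frames {T,S,Y}
T -> hit
S -> hit
Y -> hit
T -> hit
G -> miss, evict S, frames {Y,T,G}
L -> miss, evict Y, frames {T,G,L}
Page faults: 6.

6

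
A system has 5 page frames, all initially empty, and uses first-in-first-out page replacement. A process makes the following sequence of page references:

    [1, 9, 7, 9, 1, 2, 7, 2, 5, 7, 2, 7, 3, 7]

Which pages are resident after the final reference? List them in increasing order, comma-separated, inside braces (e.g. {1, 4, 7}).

{2, 3, 5, 7, 9}

1: miss, frames {1}
9: miss, frames {1,9}
7: miss, frames {1,9,7}
9: hit
1: hit
2: miss, frames {1,9,7,2}
7: hit
2: hit
5: miss, frames {1,9,7,2,5}
7: hit
2: hit
7: hit
3: miss, evict 1, frames {9,7,2,5,3}
7: hit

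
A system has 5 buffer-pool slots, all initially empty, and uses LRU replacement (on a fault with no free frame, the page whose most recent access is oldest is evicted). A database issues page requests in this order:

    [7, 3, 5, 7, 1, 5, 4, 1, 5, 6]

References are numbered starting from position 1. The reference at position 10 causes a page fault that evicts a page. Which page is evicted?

pos 1: 7 -> fault, frames (7)
pos 2: 3 -> fault, frames (7 3)
pos 3: 5 -> fault, frames (7 3 5)
pos 4: 7 -> hit
pos 5: 1 -> fault, frames (3 5 7 1)
pos 6: 5 -> hit
pos 7: 4 -> fault, frames (3 7 1 5 4)
pos 8: 1 -> hit
pos 9: 5 -> hit
pos 10: 6 -> fault, evict 3, frames (7 4 1 5 6)
At position 10, page 3 is evicted.

3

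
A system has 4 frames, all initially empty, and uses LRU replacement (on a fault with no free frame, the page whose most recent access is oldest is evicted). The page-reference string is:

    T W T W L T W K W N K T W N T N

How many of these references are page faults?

T -> miss, frames [T]
W -> miss, frames [T, W]
T -> hit
W -> hit
L -> miss, frames [T, W, L]
T -> hit
W -> hit
K -> miss, frames [L, T, W, K]
W -> hit
N -> miss, evict L, frames [T, K, W, N]
K -> hit
T -> hit
W -> hit
N -> hit
T -> hit
N -> hit
Page faults: 5.

5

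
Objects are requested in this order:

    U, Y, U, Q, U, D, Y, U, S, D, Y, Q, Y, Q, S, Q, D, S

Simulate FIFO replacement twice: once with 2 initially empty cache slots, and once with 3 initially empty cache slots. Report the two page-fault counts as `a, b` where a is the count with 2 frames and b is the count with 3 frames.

13, 10

2 frames: F F . F F F F F F F F F . . F . F . → 13 faults.
3 frames: F F . F . F . F F . F F . . . . F F → 10 faults.
10 < 13: adding a frame reduced faults, as is typical.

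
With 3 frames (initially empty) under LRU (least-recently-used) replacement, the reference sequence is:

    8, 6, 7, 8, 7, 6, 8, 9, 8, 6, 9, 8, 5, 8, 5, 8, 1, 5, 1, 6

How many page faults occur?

7

8 → fault, frames [8]
6 → fault, frames [8, 6]
7 → fault, frames [8, 6, 7]
8 → hit
7 → hit
6 → hit
8 → hit
9 → fault, evict 7, frames [6, 8, 9]
8 → hit
6 → hit
9 → hit
8 → hit
5 → fault, evict 6, frames [9, 8, 5]
8 → hit
5 → hit
8 → hit
1 → fault, evict 9, frames [5, 8, 1]
5 → hit
1 → hit
6 → fault, evict 8, frames [5, 1, 6]
Page faults: 7.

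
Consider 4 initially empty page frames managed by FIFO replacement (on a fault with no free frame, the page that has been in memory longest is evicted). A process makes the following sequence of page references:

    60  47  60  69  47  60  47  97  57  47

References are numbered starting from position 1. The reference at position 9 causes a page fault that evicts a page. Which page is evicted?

60

pos 1: 60: miss, frames {60}
pos 2: 47: miss, frames {60,47}
pos 3: 60: hit
pos 4: 69: miss, frames {60,47,69}
pos 5: 47: hit
pos 6: 60: hit
pos 7: 47: hit
pos 8: 97: miss, frames {60,47,69,97}
pos 9: 57: miss, evict 60, frames {47,69,97,57}
At position 9, page 60 is evicted.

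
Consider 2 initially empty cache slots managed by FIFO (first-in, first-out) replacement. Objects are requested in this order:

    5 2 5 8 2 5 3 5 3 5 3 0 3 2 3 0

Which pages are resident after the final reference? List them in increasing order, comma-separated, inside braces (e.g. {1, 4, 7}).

5 -> miss, frames {5}
2 -> miss, frames {5,2}
5 -> hit
8 -> miss, evict 5, frames {2,8}
2 -> hit
5 -> miss, evict 2, frames {8,5}
3 -> miss, evict 8, frames {5,3}
5 -> hit
3 -> hit
5 -> hit
3 -> hit
0 -> miss, evict 5, frames {3,0}
3 -> hit
2 -> miss, evict 3, frames {0,2}
3 -> miss, evict 0, frames {2,3}
0 -> miss, evict 2, frames {3,0}

{0, 3}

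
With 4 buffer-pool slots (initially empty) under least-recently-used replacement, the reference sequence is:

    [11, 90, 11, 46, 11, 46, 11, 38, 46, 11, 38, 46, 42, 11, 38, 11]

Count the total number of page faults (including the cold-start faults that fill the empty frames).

11 -> miss, frames {11}
90 -> miss, frames {11,90}
11 -> hit
46 -> miss, frames {90,11,46}
11 -> hit
46 -> hit
11 -> hit
38 -> miss, frames {90,46,11,38}
46 -> hit
11 -> hit
38 -> hit
46 -> hit
42 -> miss, evict 90, frames {11,38,46,42}
11 -> hit
38 -> hit
11 -> hit
Page faults: 5.

5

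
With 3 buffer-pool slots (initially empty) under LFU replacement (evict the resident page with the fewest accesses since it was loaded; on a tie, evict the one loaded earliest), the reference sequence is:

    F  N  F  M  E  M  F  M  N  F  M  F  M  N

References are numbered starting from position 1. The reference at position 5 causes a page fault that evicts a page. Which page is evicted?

N

pos 1: F -> fault, frames {F}
pos 2: N -> fault, frames {F,N}
pos 3: F -> hit
pos 4: M -> fault, frames {F,N,M}
pos 5: E -> fault, evict N, frames {F,M,E}
At position 5, page N is evicted.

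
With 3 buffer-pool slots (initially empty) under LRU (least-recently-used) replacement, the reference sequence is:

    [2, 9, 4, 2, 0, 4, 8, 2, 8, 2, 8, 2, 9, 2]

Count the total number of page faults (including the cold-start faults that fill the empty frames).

2: fault, frames [2]
9: fault, frames [2, 9]
4: fault, frames [2, 9, 4]
2: hit
0: fault, evict 9, frames [4, 2, 0]
4: hit
8: fault, evict 2, frames [0, 4, 8]
2: fault, evict 0, frames [4, 8, 2]
8: hit
2: hit
8: hit
2: hit
9: fault, evict 4, frames [8, 2, 9]
2: hit
Page faults: 7.

7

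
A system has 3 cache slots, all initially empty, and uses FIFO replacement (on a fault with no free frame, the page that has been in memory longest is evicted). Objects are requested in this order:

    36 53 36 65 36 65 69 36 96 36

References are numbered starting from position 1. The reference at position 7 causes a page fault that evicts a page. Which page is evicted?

36

pos 1: 36 -> miss, frames {36}
pos 2: 53 -> miss, frames {36,53}
pos 3: 36 -> hit
pos 4: 65 -> miss, frames {36,53,65}
pos 5: 36 -> hit
pos 6: 65 -> hit
pos 7: 69 -> miss, evict 36, frames {53,65,69}
At position 7, page 36 is evicted.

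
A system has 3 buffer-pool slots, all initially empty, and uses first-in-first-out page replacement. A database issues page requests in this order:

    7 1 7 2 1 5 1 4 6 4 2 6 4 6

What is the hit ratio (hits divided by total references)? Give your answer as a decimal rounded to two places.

0.50

7 → miss, frames {7}
1 → miss, frames {7,1}
7 → hit
2 → miss, frames {7,1,2}
1 → hit
5 → miss, evict 7, frames {1,2,5}
1 → hit
4 → miss, evict 1, frames {2,5,4}
6 → miss, evict 2, frames {5,4,6}
4 → hit
2 → miss, evict 5, frames {4,6,2}
6 → hit
4 → hit
6 → hit
Hits: 7 of 14 references → 7/14 = 0.5000.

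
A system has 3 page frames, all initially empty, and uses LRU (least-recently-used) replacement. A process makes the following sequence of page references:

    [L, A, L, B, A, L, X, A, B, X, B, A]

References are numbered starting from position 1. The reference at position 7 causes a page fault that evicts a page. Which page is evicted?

pos 1: L -> fault, frames (L)
pos 2: A -> fault, frames (L A)
pos 3: L -> hit
pos 4: B -> fault, frames (A L B)
pos 5: A -> hit
pos 6: L -> hit
pos 7: X -> fault, evict B, frames (A L X)
At position 7, page B is evicted.

B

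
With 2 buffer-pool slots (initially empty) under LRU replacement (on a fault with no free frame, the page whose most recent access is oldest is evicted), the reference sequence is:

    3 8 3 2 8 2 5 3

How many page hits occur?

2

3 -> fault, frames {3}
8 -> fault, frames {3,8}
3 -> hit
2 -> fault, evict 8, frames {3,2}
8 -> fault, evict 3, frames {2,8}
2 -> hit
5 -> fault, evict 8, frames {2,5}
3 -> fault, evict 2, frames {5,3}
Hits: 2.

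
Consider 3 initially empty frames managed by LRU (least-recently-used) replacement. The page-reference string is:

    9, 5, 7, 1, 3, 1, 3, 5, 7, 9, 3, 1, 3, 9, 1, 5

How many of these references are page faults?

9 → fault, frames (9)
5 → fault, frames (9 5)
7 → fault, frames (9 5 7)
1 → fault, evict 9, frames (5 7 1)
3 → fault, evict 5, frames (7 1 3)
1 → hit
3 → hit
5 → fault, evict 7, frames (1 3 5)
7 → fault, evict 1, frames (3 5 7)
9 → fault, evict 3, frames (5 7 9)
3 → fault, evict 5, frames (7 9 3)
1 → fault, evict 7, frames (9 3 1)
3 → hit
9 → hit
1 → hit
5 → fault, evict 3, frames (9 1 5)
Page faults: 11.

11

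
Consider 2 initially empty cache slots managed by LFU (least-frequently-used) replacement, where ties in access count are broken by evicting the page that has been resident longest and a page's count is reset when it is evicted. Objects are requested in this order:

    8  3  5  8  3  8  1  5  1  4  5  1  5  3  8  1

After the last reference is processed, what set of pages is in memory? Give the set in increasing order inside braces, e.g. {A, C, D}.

{1, 8}

8: miss, frames (8)
3: miss, frames (8 3)
5: miss, evict 8, frames (3 5)
8: miss, evict 3, frames (5 8)
3: miss, evict 5, frames (8 3)
8: hit
1: miss, evict 3, frames (8 1)
5: miss, evict 1, frames (8 5)
1: miss, evict 5, frames (8 1)
4: miss, evict 1, frames (8 4)
5: miss, evict 4, frames (8 5)
1: miss, evict 5, frames (8 1)
5: miss, evict 1, frames (8 5)
3: miss, evict 5, frames (8 3)
8: hit
1: miss, evict 3, frames (8 1)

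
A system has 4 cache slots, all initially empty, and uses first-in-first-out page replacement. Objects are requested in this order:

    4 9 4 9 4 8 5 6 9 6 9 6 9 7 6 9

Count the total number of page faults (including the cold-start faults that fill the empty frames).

4 -> fault, frames {4}
9 -> fault, frames {4,9}
4 -> hit
9 -> hit
4 -> hit
8 -> fault, frames {4,9,8}
5 -> fault, frames {4,9,8,5}
6 -> fault, evict 4, frames {9,8,5,6}
9 -> hit
6 -> hit
9 -> hit
6 -> hit
9 -> hit
7 -> fault, evict 9, frames {8,5,6,7}
6 -> hit
9 -> fault, evict 8, frames {5,6,7,9}
Page faults: 7.

7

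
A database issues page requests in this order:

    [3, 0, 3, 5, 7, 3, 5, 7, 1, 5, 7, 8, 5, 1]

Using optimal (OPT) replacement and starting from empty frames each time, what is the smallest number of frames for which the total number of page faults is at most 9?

f=1: 14 faults
f=2: 9 faults
f=3: 6 faults
f=4: 6 faults
f=5: 6 faults
f=6: 6 faults
Smallest f with faults ≤ 9 is 2.

2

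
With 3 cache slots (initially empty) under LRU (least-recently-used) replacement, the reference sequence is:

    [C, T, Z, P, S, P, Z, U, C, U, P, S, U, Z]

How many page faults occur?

C: miss, frames {C}
T: miss, frames {C,T}
Z: miss, frames {C,T,Z}
P: miss, evict C, frames {T,Z,P}
S: miss, evict T, frames {Z,P,S}
P: hit
Z: hit
U: miss, evict S, frames {P,Z,U}
C: miss, evict P, frames {Z,U,C}
U: hit
P: miss, evict Z, frames {C,U,P}
S: miss, evict C, frames {U,P,S}
U: hit
Z: miss, evict P, frames {S,U,Z}
Page faults: 10.

10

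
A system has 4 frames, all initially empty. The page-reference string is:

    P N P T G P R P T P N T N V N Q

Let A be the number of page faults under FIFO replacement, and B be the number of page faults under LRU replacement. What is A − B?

Under FIFO: F F . F F . F F . . F F . F . F → 10 faults.
Under LRU: F F . F F . F . . . F . . F . F → 8 faults.
A − B = 10 − 8 = 2.

2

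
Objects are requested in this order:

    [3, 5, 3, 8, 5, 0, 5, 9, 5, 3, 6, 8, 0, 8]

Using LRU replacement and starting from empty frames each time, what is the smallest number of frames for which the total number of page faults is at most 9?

f=1: 14 faults
f=2: 10 faults
f=3: 9 faults
f=4: 9 faults
f=5: 8 faults
f=6: 6 faults
Smallest f with faults ≤ 9 is 3.

3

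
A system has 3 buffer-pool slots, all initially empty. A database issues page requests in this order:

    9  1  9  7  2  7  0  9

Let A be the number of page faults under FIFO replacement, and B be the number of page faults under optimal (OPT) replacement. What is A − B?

1

Under FIFO: F F . F F . F F → 6 faults.
Under OPT: F F . F F . F . → 5 faults.
A − B = 6 − 5 = 1.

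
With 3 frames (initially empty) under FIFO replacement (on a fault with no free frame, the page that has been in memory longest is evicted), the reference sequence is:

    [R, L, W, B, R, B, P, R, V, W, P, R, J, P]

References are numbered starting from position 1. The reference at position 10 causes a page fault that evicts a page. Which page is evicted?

pos 1: R → fault, frames [R]
pos 2: L → fault, frames [R, L]
pos 3: W → fault, frames [R, L, W]
pos 4: B → fault, evict R, frames [L, W, B]
pos 5: R → fault, evict L, frames [W, B, R]
pos 6: B → hit
pos 7: P → fault, evict W, frames [B, R, P]
pos 8: R → hit
pos 9: V → fault, evict B, frames [R, P, V]
pos 10: W → fault, evict R, frames [P, V, W]
At position 10, page R is evicted.

R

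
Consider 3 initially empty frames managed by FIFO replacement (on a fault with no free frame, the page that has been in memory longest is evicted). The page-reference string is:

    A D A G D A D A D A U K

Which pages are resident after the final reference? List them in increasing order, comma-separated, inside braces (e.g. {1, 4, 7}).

{G, K, U}

A → miss, frames [A]
D → miss, frames [A, D]
A → hit
G → miss, frames [A, D, G]
D → hit
A → hit
D → hit
A → hit
D → hit
A → hit
U → miss, evict A, frames [D, G, U]
K → miss, evict D, frames [G, U, K]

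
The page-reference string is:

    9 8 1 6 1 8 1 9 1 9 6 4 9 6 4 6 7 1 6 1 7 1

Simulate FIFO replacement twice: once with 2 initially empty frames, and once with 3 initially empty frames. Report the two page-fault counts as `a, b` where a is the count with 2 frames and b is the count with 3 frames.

17, 9

2 frames: F F F F . F F F . . F F F F F . F F F . F F → 17 faults.
3 frames: F F F F . . . F . . . F . . . . F F F . . . → 9 faults.
9 < 17: adding a frame reduced faults, as is typical.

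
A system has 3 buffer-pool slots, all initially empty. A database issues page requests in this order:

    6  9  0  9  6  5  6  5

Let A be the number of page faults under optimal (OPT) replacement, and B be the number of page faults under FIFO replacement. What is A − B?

-1

Under OPT: F F F . . F . . → 4 faults.
Under FIFO: F F F . . F F . → 5 faults.
A − B = 4 − 5 = -1.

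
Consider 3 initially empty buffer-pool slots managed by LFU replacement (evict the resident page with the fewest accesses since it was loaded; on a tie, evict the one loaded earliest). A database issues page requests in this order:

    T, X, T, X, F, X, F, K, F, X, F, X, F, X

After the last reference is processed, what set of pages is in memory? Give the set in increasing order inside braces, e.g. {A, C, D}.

T -> fault, frames (T)
X -> fault, frames (T X)
T -> hit
X -> hit
F -> fault, frames (T X F)
X -> hit
F -> hit
K -> fault, evict T, frames (X F K)
F -> hit
X -> hit
F -> hit
X -> hit
F -> hit
X -> hit

{F, K, X}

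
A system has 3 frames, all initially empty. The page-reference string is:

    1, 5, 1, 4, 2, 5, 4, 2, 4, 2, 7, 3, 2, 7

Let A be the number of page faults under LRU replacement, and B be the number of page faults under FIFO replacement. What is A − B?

1

Under LRU: F F . F F F . . . . F F . . → 7 faults.
Under FIFO: F F . F F . . . . . F F . . → 6 faults.
A − B = 7 − 6 = 1.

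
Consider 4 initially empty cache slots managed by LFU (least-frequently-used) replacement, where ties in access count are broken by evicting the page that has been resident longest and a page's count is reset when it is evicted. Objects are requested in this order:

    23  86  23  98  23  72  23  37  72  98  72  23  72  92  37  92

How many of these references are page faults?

8

23: miss, frames [23]
86: miss, frames [23, 86]
23: hit
98: miss, frames [23, 86, 98]
23: hit
72: miss, frames [23, 86, 98, 72]
23: hit
37: miss, evict 86, frames [23, 98, 72, 37]
72: hit
98: hit
72: hit
23: hit
72: hit
92: miss, evict 37, frames [23, 98, 72, 92]
37: miss, evict 92, frames [23, 98, 72, 37]
92: miss, evict 37, frames [23, 98, 72, 92]
Page faults: 8.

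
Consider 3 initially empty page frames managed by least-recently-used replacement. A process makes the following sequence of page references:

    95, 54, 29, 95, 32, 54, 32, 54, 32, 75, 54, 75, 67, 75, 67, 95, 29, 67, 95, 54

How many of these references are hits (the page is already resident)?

95 → miss, frames [95]
54 → miss, frames [95, 54]
29 → miss, frames [95, 54, 29]
95 → hit
32 → miss, evict 54, frames [29, 95, 32]
54 → miss, evict 29, frames [95, 32, 54]
32 → hit
54 → hit
32 → hit
75 → miss, evict 95, frames [54, 32, 75]
54 → hit
75 → hit
67 → miss, evict 32, frames [54, 75, 67]
75 → hit
67 → hit
95 → miss, evict 54, frames [75, 67, 95]
29 → miss, evict 75, frames [67, 95, 29]
67 → hit
95 → hit
54 → miss, evict 29, frames [67, 95, 54]
Hits: 10.

10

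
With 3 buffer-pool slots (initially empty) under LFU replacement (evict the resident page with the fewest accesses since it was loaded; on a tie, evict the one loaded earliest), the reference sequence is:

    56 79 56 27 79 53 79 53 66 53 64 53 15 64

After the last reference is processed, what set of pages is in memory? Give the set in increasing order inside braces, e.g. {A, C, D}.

{53, 64, 79}

56: miss, frames [56]
79: miss, frames [56, 79]
56: hit
27: miss, frames [56, 79, 27]
79: hit
53: miss, evict 27, frames [56, 79, 53]
79: hit
53: hit
66: miss, evict 56, frames [79, 53, 66]
53: hit
64: miss, evict 66, frames [79, 53, 64]
53: hit
15: miss, evict 64, frames [79, 53, 15]
64: miss, evict 15, frames [79, 53, 64]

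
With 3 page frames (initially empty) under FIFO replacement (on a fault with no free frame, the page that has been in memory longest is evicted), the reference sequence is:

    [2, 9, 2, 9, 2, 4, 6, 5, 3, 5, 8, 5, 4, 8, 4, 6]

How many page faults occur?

2 → miss, frames (2)
9 → miss, frames (2 9)
2 → hit
9 → hit
2 → hit
4 → miss, frames (2 9 4)
6 → miss, evict 2, frames (9 4 6)
5 → miss, evict 9, frames (4 6 5)
3 → miss, evict 4, frames (6 5 3)
5 → hit
8 → miss, evict 6, frames (5 3 8)
5 → hit
4 → miss, evict 5, frames (3 8 4)
8 → hit
4 → hit
6 → miss, evict 3, frames (8 4 6)
Page faults: 9.

9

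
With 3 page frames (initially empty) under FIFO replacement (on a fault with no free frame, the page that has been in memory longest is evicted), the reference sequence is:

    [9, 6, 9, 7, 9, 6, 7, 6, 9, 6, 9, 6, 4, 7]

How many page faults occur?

9 → fault, frames [9]
6 → fault, frames [9, 6]
9 → hit
7 → fault, frames [9, 6, 7]
9 → hit
6 → hit
7 → hit
6 → hit
9 → hit
6 → hit
9 → hit
6 → hit
4 → fault, evict 9, frames [6, 7, 4]
7 → hit
Page faults: 4.

4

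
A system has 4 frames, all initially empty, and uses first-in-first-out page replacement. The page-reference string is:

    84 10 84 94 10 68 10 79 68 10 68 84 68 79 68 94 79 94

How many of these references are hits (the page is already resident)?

84 → fault, frames (84)
10 → fault, frames (84 10)
84 → hit
94 → fault, frames (84 10 94)
10 → hit
68 → fault, frames (84 10 94 68)
10 → hit
79 → fault, evict 84, frames (10 94 68 79)
68 → hit
10 → hit
68 → hit
84 → fault, evict 10, frames (94 68 79 84)
68 → hit
79 → hit
68 → hit
94 → hit
79 → hit
94 → hit
Hits: 12.

12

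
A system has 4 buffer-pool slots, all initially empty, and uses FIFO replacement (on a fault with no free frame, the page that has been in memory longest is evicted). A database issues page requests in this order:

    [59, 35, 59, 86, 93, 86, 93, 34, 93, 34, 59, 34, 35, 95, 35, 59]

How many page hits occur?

8

59 -> fault, frames {59}
35 -> fault, frames {59,35}
59 -> hit
86 -> fault, frames {59,35,86}
93 -> fault, frames {59,35,86,93}
86 -> hit
93 -> hit
34 -> fault, evict 59, frames {35,86,93,34}
93 -> hit
34 -> hit
59 -> fault, evict 35, frames {86,93,34,59}
34 -> hit
35 -> fault, evict 86, frames {93,34,59,35}
95 -> fault, evict 93, frames {34,59,35,95}
35 -> hit
59 -> hit
Hits: 8.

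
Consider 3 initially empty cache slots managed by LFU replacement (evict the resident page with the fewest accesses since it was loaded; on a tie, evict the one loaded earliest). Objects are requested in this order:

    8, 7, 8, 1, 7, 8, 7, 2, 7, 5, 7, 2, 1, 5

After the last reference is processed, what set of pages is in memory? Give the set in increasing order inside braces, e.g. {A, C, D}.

8 -> miss, frames [8]
7 -> miss, frames [8, 7]
8 -> hit
1 -> miss, frames [8, 7, 1]
7 -> hit
8 -> hit
7 -> hit
2 -> miss, evict 1, frames [8, 7, 2]
7 -> hit
5 -> miss, evict 2, frames [8, 7, 5]
7 -> hit
2 -> miss, evict 5, frames [8, 7, 2]
1 -> miss, evict 2, frames [8, 7, 1]
5 -> miss, evict 1, frames [8, 7, 5]

{5, 7, 8}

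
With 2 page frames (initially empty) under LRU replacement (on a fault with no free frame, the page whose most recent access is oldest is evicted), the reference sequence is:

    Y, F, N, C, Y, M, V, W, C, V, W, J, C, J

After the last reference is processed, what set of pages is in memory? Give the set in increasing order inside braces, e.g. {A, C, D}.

Y: fault, frames {Y}
F: fault, frames {Y,F}
N: fault, evict Y, frames {F,N}
C: fault, evict F, frames {N,C}
Y: fault, evict N, frames {C,Y}
M: fault, evict C, frames {Y,M}
V: fault, evict Y, frames {M,V}
W: fault, evict M, frames {V,W}
C: fault, evict V, frames {W,C}
V: fault, evict W, frames {C,V}
W: fault, evict C, frames {V,W}
J: fault, evict V, frames {W,J}
C: fault, evict W, frames {J,C}
J: hit

{C, J}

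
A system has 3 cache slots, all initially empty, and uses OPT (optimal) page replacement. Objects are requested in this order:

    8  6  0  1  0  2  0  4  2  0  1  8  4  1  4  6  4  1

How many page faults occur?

9

8 -> fault, frames (8)
6 -> fault, frames (8 6)
0 -> fault, frames (8 6 0)
1 -> fault, evict 6, frames (8 0 1)
0 -> hit
2 -> fault, evict 8, frames (0 1 2)
0 -> hit
4 -> fault, evict 1, frames (0 2 4)
2 -> hit
0 -> hit
1 -> fault, evict 2, frames (0 4 1)
8 -> fault, evict 0, frames (4 1 8)
4 -> hit
1 -> hit
4 -> hit
6 -> fault, evict 8, frames (4 1 6)
4 -> hit
1 -> hit
Page faults: 9.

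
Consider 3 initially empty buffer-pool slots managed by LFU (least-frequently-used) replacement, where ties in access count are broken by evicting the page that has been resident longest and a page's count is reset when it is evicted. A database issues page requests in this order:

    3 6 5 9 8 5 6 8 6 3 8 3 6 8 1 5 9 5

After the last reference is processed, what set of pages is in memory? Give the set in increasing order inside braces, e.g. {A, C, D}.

{5, 6, 8}

3 → miss, frames [3]
6 → miss, frames [3, 6]
5 → miss, frames [3, 6, 5]
9 → miss, evict 3, frames [6, 5, 9]
8 → miss, evict 6, frames [5, 9, 8]
5 → hit
6 → miss, evict 9, frames [5, 8, 6]
8 → hit
6 → hit
3 → miss, evict 5, frames [8, 6, 3]
8 → hit
3 → hit
6 → hit
8 → hit
1 → miss, evict 3, frames [8, 6, 1]
5 → miss, evict 1, frames [8, 6, 5]
9 → miss, evict 5, frames [8, 6, 9]
5 → miss, evict 9, frames [8, 6, 5]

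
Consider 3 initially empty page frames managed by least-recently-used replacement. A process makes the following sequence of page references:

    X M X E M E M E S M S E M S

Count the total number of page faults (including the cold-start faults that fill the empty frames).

4

X → miss, frames (X)
M → miss, frames (X M)
X → hit
E → miss, frames (M X E)
M → hit
E → hit
M → hit
E → hit
S → miss, evict X, frames (M E S)
M → hit
S → hit
E → hit
M → hit
S → hit
Page faults: 4.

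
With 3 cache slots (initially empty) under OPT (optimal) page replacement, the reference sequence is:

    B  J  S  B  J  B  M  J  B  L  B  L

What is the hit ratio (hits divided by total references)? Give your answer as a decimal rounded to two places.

B -> miss, frames [B]
J -> miss, frames [B, J]
S -> miss, frames [B, J, S]
B -> hit
J -> hit
B -> hit
M -> miss, evict S, frames [B, J, M]
J -> hit
B -> hit
L -> miss, evict M, frames [B, J, L]
B -> hit
L -> hit
Hits: 7 of 12 references → 7/12 = 0.5833.

0.58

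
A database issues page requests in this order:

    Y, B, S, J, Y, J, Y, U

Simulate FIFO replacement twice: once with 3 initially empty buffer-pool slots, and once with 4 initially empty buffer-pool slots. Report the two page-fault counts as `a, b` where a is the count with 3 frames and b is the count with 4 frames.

6, 5

3 frames: F F F F F . . F → 6 faults.
4 frames: F F F F . . . F → 5 faults.
5 < 6: adding a frame reduced faults, as is typical.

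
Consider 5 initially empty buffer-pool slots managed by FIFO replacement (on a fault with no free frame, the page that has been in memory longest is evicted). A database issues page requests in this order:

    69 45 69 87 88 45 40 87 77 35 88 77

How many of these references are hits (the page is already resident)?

5

69 -> miss, frames [69]
45 -> miss, frames [69, 45]
69 -> hit
87 -> miss, frames [69, 45, 87]
88 -> miss, frames [69, 45, 87, 88]
45 -> hit
40 -> miss, frames [69, 45, 87, 88, 40]
87 -> hit
77 -> miss, evict 69, frames [45, 87, 88, 40, 77]
35 -> miss, evict 45, frames [87, 88, 40, 77, 35]
88 -> hit
77 -> hit
Hits: 5.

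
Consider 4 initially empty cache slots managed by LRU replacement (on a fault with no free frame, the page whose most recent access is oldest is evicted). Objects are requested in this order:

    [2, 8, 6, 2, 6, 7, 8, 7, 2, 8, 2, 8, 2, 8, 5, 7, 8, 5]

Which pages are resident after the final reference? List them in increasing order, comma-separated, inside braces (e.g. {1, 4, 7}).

2 -> fault, frames (2)
8 -> fault, frames (2 8)
6 -> fault, frames (2 8 6)
2 -> hit
6 -> hit
7 -> fault, frames (8 2 6 7)
8 -> hit
7 -> hit
2 -> hit
8 -> hit
2 -> hit
8 -> hit
2 -> hit
8 -> hit
5 -> fault, evict 6, frames (7 2 8 5)
7 -> hit
8 -> hit
5 -> hit

{2, 5, 7, 8}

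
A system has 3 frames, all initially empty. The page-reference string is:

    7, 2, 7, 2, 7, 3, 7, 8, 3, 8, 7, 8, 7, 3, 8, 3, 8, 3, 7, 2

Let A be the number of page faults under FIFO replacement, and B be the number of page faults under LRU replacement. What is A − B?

Under FIFO: F F . . . F . F . . F . . . . . . . . F → 6 faults.
Under LRU: F F . . . F . F . . . . . . . . . . . F → 5 faults.
A − B = 6 − 5 = 1.

1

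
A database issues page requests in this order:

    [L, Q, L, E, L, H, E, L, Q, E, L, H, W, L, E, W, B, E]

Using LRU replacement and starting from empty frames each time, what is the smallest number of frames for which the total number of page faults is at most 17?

f=1: 18 faults
f=2: 16 faults
f=3: 9 faults
f=4: 6 faults
f=5: 6 faults
f=6: 6 faults
Smallest f with faults ≤ 17 is 2.

2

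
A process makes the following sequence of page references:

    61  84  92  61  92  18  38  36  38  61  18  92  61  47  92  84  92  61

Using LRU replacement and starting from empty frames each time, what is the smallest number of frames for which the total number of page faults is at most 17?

f=1: 18 faults
f=2: 15 faults
f=3: 12 faults
f=4: 10 faults
f=5: 8 faults
f=6: 8 faults
f=7: 7 faults
Smallest f with faults ≤ 17 is 2.

2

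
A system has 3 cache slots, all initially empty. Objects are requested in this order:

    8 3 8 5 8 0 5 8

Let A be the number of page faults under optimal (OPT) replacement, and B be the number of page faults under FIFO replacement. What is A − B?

-1

Under OPT: F F . F . F . . → 4 faults.
Under FIFO: F F . F . F . F → 5 faults.
A − B = 4 − 5 = -1.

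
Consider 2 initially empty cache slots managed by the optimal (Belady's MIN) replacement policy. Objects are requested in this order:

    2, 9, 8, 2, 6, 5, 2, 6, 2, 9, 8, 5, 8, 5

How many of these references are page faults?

2 -> miss, frames {2}
9 -> miss, frames {2,9}
8 -> miss, evict 9, frames {2,8}
2 -> hit
6 -> miss, evict 8, frames {2,6}
5 -> miss, evict 6, frames {2,5}
2 -> hit
6 -> miss, evict 5, frames {2,6}
2 -> hit
9 -> miss, evict 6, frames {2,9}
8 -> miss, evict 9, frames {2,8}
5 -> miss, evict 2, frames {8,5}
8 -> hit
5 -> hit
Page faults: 9.

9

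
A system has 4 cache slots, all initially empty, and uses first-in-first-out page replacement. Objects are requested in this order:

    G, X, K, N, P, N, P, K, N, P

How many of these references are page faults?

G → miss, frames (G)
X → miss, frames (G X)
K → miss, frames (G X K)
N → miss, frames (G X K N)
P → miss, evict G, frames (X K N P)
N → hit
P → hit
K → hit
N → hit
P → hit
Page faults: 5.

5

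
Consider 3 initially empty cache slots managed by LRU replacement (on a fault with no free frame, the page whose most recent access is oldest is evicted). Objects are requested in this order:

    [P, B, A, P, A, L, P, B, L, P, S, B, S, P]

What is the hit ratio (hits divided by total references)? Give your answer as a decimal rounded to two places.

P -> fault, frames {P}
B -> fault, frames {P,B}
A -> fault, frames {P,B,A}
P -> hit
A -> hit
L -> fault, evict B, frames {P,A,L}
P -> hit
B -> fault, evict A, frames {L,P,B}
L -> hit
P -> hit
S -> fault, evict B, frames {L,P,S}
B -> fault, evict L, frames {P,S,B}
S -> hit
P -> hit
Hits: 7 of 14 references → 7/14 = 0.5000.

0.50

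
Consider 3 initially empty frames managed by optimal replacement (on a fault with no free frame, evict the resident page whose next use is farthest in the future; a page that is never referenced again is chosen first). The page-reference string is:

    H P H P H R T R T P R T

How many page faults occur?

4

H: miss, frames (H)
P: miss, frames (H P)
H: hit
P: hit
H: hit
R: miss, frames (H P R)
T: miss, evict H, frames (P R T)
R: hit
T: hit
P: hit
R: hit
T: hit
Page faults: 4.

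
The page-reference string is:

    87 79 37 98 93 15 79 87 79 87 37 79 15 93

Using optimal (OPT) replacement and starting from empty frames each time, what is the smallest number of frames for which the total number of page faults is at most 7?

f=1: 14 faults
f=2: 10 faults
f=3: 8 faults
f=4: 7 faults
f=5: 6 faults
f=6: 6 faults
Smallest f with faults ≤ 7 is 4.

4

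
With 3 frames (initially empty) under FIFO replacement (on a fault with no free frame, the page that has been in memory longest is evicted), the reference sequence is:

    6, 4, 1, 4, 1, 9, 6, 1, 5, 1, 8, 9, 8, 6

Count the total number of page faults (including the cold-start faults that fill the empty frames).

6 -> fault, frames (6)
4 -> fault, frames (6 4)
1 -> fault, frames (6 4 1)
4 -> hit
1 -> hit
9 -> fault, evict 6, frames (4 1 9)
6 -> fault, evict 4, frames (1 9 6)
1 -> hit
5 -> fault, evict 1, frames (9 6 5)
1 -> fault, evict 9, frames (6 5 1)
8 -> fault, evict 6, frames (5 1 8)
9 -> fault, evict 5, frames (1 8 9)
8 -> hit
6 -> fault, evict 1, frames (8 9 6)
Page faults: 10.

10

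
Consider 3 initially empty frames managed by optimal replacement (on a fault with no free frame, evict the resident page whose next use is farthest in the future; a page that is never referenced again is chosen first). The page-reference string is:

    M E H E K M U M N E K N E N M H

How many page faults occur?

9

M → fault, frames [M]
E → fault, frames [M, E]
H → fault, frames [M, E, H]
E → hit
K → fault, evict H, frames [M, E, K]
M → hit
U → fault, evict K, frames [M, E, U]
M → hit
N → fault, evict U, frames [M, E, N]
E → hit
K → fault, evict M, frames [E, N, K]
N → hit
E → hit
N → hit
M → fault, evict K, frames [E, N, M]
H → fault, evict M, frames [E, N, H]
Page faults: 9.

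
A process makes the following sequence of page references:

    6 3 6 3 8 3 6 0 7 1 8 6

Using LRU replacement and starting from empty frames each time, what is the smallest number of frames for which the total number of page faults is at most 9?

f=1: 12 faults
f=2: 9 faults
f=3: 8 faults
f=4: 8 faults
f=5: 7 faults
f=6: 6 faults
Smallest f with faults ≤ 9 is 2.

2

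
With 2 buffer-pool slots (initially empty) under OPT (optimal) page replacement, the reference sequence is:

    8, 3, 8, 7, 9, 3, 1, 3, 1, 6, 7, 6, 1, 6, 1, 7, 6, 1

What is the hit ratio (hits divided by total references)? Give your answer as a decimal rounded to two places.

8 → fault, frames (8)
3 → fault, frames (8 3)
8 → hit
7 → fault, evict 8, frames (3 7)
9 → fault, evict 7, frames (3 9)
3 → hit
1 → fault, evict 9, frames (3 1)
3 → hit
1 → hit
6 → fault, evict 3, frames (1 6)
7 → fault, evict 1, frames (6 7)
6 → hit
1 → fault, evict 7, frames (6 1)
6 → hit
1 → hit
7 → fault, evict 1, frames (6 7)
6 → hit
1 → fault, evict 7, frames (6 1)
Hits: 8 of 18 references → 8/18 = 0.4444.

0.44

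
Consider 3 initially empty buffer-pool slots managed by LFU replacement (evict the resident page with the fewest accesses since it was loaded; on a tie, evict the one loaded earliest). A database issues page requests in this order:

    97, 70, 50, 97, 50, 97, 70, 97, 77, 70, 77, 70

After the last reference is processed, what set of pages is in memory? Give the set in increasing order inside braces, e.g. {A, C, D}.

97 -> miss, frames (97)
70 -> miss, frames (97 70)
50 -> miss, frames (97 70 50)
97 -> hit
50 -> hit
97 -> hit
70 -> hit
97 -> hit
77 -> miss, evict 70, frames (97 50 77)
70 -> miss, evict 77, frames (97 50 70)
77 -> miss, evict 70, frames (97 50 77)
70 -> miss, evict 77, frames (97 50 70)

{50, 70, 97}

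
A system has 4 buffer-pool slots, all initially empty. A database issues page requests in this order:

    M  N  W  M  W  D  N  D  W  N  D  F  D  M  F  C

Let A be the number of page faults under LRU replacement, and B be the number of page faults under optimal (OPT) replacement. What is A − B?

1

Under LRU: F F F . . F . . . . . F . F . F → 7 faults.
Under OPT: F F F . . F . . . . . F . . . F → 6 faults.
A − B = 7 − 6 = 1.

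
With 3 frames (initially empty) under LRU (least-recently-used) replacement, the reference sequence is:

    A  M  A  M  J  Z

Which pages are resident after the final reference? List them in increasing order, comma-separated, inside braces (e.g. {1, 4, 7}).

{J, M, Z}

A -> fault, frames [A]
M -> fault, frames [A, M]
A -> hit
M -> hit
J -> fault, frames [A, M, J]
Z -> fault, evict A, frames [M, J, Z]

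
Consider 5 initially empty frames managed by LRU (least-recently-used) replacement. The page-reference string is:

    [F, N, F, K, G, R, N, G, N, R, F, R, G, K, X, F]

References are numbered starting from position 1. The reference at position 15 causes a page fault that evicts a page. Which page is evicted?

N

pos 1: F -> fault, frames [F]
pos 2: N -> fault, frames [F, N]
pos 3: F -> hit
pos 4: K -> fault, frames [N, F, K]
pos 5: G -> fault, frames [N, F, K, G]
pos 6: R -> fault, frames [N, F, K, G, R]
pos 7: N -> hit
pos 8: G -> hit
pos 9: N -> hit
pos 10: R -> hit
pos 11: F -> hit
pos 12: R -> hit
pos 13: G -> hit
pos 14: K -> hit
pos 15: X -> fault, evict N, frames [F, R, G, K, X]
At position 15, page N is evicted.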